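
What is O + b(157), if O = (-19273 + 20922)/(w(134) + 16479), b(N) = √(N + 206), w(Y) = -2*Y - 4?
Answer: 1649/16207 + 11*√3 ≈ 19.154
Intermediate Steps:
w(Y) = -4 - 2*Y
b(N) = √(206 + N)
O = 1649/16207 (O = (-19273 + 20922)/((-4 - 2*134) + 16479) = 1649/((-4 - 268) + 16479) = 1649/(-272 + 16479) = 1649/16207 ≈ 0.10175)
O + b(157) = 1649/16207 + √(206 + 157) = 1649/16207 + √363 = 1649/16207 + 11*√3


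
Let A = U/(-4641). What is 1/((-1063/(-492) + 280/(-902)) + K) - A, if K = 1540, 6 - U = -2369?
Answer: 19843287967/38726792013 ≈ 0.51239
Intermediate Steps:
U = 2375 (U = 6 - 1*(-2369) = 6 + 2369 = 2375)
A = -2375/4641 (A = 2375/(-4641) = 2375*(-1/4641) = -2375/4641 ≈ -0.51174)
1/((-1063/(-492) + 280/(-902)) + K) - A = 1/((-1063/(-492) + 280/(-902)) + 1540) - 1*(-2375/4641) = 1/((-1063*(-1/492) + 280*(-1/902)) + 1540) + 2375/4641 = 1/((1063/492 - 140/451) + 1540) + 2375/4641 = 1/(10013/5412 + 1540) + 2375/4641 = 1/(8344493/5412) + 2375/4641 = 5412/8344493 + 2375/4641 = 19843287967/38726792013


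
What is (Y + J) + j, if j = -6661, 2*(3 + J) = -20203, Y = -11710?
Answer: -56951/2 ≈ -28476.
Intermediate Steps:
J = -20209/2 (J = -3 + (½)*(-20203) = -3 - 20203/2 = -20209/2 ≈ -10105.)
(Y + J) + j = (-11710 - 20209/2) - 6661 = -43629/2 - 6661 = -56951/2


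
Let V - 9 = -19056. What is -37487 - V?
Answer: -18440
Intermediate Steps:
V = -19047 (V = 9 - 19056 = -19047)
-37487 - V = -37487 - 1*(-19047) = -37487 + 19047 = -18440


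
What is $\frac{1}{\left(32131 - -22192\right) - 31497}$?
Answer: $\frac{1}{22826} \approx 4.381 \cdot 10^{-5}$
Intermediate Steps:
$\frac{1}{\left(32131 - -22192\right) - 31497} = \frac{1}{\left(32131 + 22192\right) - 31497} = \frac{1}{54323 - 31497} = \frac{1}{22826}$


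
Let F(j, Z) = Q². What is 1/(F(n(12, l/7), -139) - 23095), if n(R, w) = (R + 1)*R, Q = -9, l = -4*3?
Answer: -1/23014 ≈ -4.3452e-5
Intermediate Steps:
l = -12
n(R, w) = R*(1 + R) (n(R, w) = (1 + R)*R = R*(1 + R))
F(j, Z) = 81 (F(j, Z) = (-9)² = 81)
1/(F(n(12, l/7), -139) - 23095) = 1/(81 - 23095) = 1/(-23014) = -1/23014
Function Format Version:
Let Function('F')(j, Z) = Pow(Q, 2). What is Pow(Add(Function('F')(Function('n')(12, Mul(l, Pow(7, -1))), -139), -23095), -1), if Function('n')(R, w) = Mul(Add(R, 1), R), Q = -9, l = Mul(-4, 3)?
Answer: Rational(-1, 23014) ≈ -4.3452e-5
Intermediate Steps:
l = -12
Function('n')(R, w) = Mul(R, Add(1, R)) (Function('n')(R, w) = Mul(Add(1, R), R) = Mul(R, Add(1, R)))
Function('F')(j, Z) = 81 (Function('F')(j, Z) = Pow(-9, 2) = 81)
Pow(Add(Function('F')(Function('n')(12, Mul(l, Pow(7, -1))), -139), -23095), -1) = Pow(Add(81, -23095), -1) = Pow(-23014, -1) = Rational(-1, 23014)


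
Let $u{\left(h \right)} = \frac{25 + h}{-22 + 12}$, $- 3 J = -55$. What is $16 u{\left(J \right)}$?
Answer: $- \frac{208}{3} \approx -69.333$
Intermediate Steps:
$J = \frac{55}{3}$ ($J = \left(- \frac{1}{3}\right) \left(-55\right) = \frac{55}{3} \approx 18.333$)
$u{\left(h \right)} = - \frac{5}{2} - \frac{h}{10}$ ($u{\left(h \right)} = \frac{25 + h}{-10} = \left(25 + h\right) \left(- \frac{1}{10}\right) = - \frac{5}{2} - \frac{h}{10}$)
$16 u{\left(J \right)} = 16 \left(- \frac{5}{2} - \frac{11}{6}\right) = 16 \left(- \frac{13}{3}\right) = - \frac{208}{3}$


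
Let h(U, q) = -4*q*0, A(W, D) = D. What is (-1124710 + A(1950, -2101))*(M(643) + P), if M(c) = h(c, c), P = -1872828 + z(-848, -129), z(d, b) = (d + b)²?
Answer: 1034749414489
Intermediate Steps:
z(d, b) = (b + d)²
P = -918299 (P = -1872828 + (-129 - 848)² = -1872828 + (-977)² = -1872828 + 954529 = -918299)
h(U, q) = 0
M(c) = 0
(-1124710 + A(1950, -2101))*(M(643) + P) = (-1124710 - 2101)*(0 - 918299) = -1126811*(-918299) = 1034749414489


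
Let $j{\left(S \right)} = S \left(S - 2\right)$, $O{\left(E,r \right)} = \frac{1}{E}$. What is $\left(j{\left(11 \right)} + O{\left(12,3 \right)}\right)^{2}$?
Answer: $\frac{1413721}{144} \approx 9817.5$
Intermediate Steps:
$j{\left(S \right)} = S \left(-2 + S\right)$
$\left(j{\left(11 \right)} + O{\left(12,3 \right)}\right)^{2} = \left(11 \left(-2 + 11\right) + \frac{1}{12}\right)^{2} = \left(11 \cdot 9 + \frac{1}{12}\right)^{2} = \left(99 + \frac{1}{12}\right)^{2} = \left(\frac{1189}{12}\right)^{2} = \frac{1413721}{144}$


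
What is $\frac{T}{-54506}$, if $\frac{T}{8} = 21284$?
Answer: $- \frac{85136}{27253} \approx -3.1239$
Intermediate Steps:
$T = 170272$ ($T = 8 \cdot 21284 = 170272$)
$\frac{T}{-54506} = \frac{170272}{-54506} = 170272 \left(- \frac{1}{54506}\right) = - \frac{85136}{27253}$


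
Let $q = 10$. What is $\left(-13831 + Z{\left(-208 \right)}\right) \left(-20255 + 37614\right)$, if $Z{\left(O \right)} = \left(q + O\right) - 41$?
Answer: $-244241130$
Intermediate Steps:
$Z{\left(O \right)} = -31 + O$ ($Z{\left(O \right)} = \left(10 + O\right) - 41 = -31 + O$)
$\left(-13831 + Z{\left(-208 \right)}\right) \left(-20255 + 37614\right) = \left(-13831 - 239\right) \left(-20255 + 37614\right) = \left(-13831 - 239\right) 17359 = \left(-14070\right) 17359 = -244241130$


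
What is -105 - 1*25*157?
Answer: -4030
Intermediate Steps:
-105 - 1*25*157 = -105 - 25*157 = -105 - 3925 = -4030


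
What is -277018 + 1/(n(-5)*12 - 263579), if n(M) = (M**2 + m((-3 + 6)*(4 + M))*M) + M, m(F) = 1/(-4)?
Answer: -72945487833/263324 ≈ -2.7702e+5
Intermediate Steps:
m(F) = -1/4 (m(F) = 1*(-1/4) = -1/4)
n(M) = M**2 + 3*M/4 (n(M) = (M**2 - M/4) + M = M**2 + 3*M/4)
-277018 + 1/(n(-5)*12 - 263579) = -277018 + 1/(((1/4)*(-5)*(3 + 4*(-5)))*12 - 263579) = -277018 + 1/(((1/4)*(-5)*(3 - 20))*12 - 263579) = -277018 + 1/(((1/4)*(-5)*(-17))*12 - 263579) = -277018 + 1/((85/4)*12 - 263579) = -277018 + 1/(255 - 263579) = -277018 + 1/(-263324) = -277018 - 1/263324 = -72945487833/263324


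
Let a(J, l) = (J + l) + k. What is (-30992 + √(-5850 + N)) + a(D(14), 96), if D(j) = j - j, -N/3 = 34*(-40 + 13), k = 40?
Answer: -30856 + 6*I*√86 ≈ -30856.0 + 55.642*I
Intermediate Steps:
N = 2754 (N = -102*(-40 + 13) = -102*(-27) = -3*(-918) = 2754)
D(j) = 0
a(J, l) = 40 + J + l (a(J, l) = (J + l) + 40 = 40 + J + l)
(-30992 + √(-5850 + N)) + a(D(14), 96) = (-30992 + √(-5850 + 2754)) + (40 + 0 + 96) = (-30992 + √(-3096)) + 136 = (-30992 + 6*I*√86) + 136 = -30856 + 6*I*√86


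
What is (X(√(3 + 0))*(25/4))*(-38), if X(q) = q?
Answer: -475*√3/2 ≈ -411.36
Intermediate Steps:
(X(√(3 + 0))*(25/4))*(-38) = (√(3 + 0)*(25/4))*(-38) = (√3*(25*(¼)))*(-38) = (√3*(25/4))*(-38) = (25*√3/4)*(-38) = -475*√3/2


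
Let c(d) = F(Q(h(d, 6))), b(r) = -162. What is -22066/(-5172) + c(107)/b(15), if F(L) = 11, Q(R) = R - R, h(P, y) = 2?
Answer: 146575/34911 ≈ 4.1985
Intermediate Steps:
Q(R) = 0
c(d) = 11
-22066/(-5172) + c(107)/b(15) = -22066/(-5172) + 11/(-162) = -22066*(-1/5172) + 11*(-1/162) = 11033/2586 - 11/162 = 146575/34911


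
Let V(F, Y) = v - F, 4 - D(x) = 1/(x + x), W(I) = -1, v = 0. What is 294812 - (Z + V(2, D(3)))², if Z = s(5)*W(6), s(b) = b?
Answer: 294763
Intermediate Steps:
D(x) = 4 - 1/(2*x) (D(x) = 4 - 1/(x + x) = 4 - 1/(2*x))
V(F, Y) = -F (V(F, Y) = 0 - F = -F)
Z = -5 (Z = 5*(-1) = -5)
294812 - (Z + V(2, D(3)))² = 294812 - (-5 - 1*2)² = 294812 - (-5 - 2)² = 294812 - 1*(-7)² = 294812 - 1*49 = 294812 - 49 = 294763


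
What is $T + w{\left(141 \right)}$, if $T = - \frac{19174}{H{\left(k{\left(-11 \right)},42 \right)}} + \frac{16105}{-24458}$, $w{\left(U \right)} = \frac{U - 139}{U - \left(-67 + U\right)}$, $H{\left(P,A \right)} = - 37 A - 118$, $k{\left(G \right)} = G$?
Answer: $\frac{7424451599}{684970748} \approx 10.839$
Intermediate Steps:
$H{\left(P,A \right)} = -118 - 37 A$
$w{\left(U \right)} = - \frac{139}{67} + \frac{U}{67}$ ($w{\left(U \right)} = \frac{-139 + U}{67} = \left(-139 + U\right) \frac{1}{67} = - \frac{139}{67} + \frac{U}{67}$)
$T = \frac{110507533}{10223444}$ ($T = - \frac{19174}{-118 - 1554} + \frac{16105}{-24458} = - \frac{19174}{-118 - 1554} + 16105 \left(- \frac{1}{24458}\right) = - \frac{19174}{-1672} - \frac{16105}{24458} = \left(-19174\right) \left(- \frac{1}{1672}\right) - \frac{16105}{24458} = \frac{9587}{836} - \frac{16105}{24458} = \frac{110507533}{10223444} \approx 10.809$)
$T + w{\left(141 \right)} = \frac{110507533}{10223444} + \left(- \frac{139}{67} + \frac{1}{67} \cdot 141\right) = \frac{110507533}{10223444} + \left(- \frac{139}{67} + \frac{141}{67}\right) = \frac{110507533}{10223444} + \frac{2}{67} = \frac{7424451599}{684970748}$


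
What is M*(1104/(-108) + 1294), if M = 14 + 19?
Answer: 127094/3 ≈ 42365.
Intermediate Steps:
M = 33
M*(1104/(-108) + 1294) = 33*(1104/(-108) + 1294) = 33*(1104*(-1/108) + 1294) = 33*(-92/9 + 1294) = 33*(11554/9) = 127094/3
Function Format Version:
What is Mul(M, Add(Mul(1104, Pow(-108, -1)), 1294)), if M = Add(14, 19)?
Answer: Rational(127094, 3) ≈ 42365.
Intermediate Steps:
M = 33
Mul(M, Add(Mul(1104, Pow(-108, -1)), 1294)) = Mul(33, Add(Mul(1104, Pow(-108, -1)), 1294)) = Mul(33, Add(Mul(1104, Rational(-1, 108)), 1294)) = Mul(33, Add(Rational(-92, 9), 1294)) = Mul(33, Rational(11554, 9)) = Rational(127094, 3)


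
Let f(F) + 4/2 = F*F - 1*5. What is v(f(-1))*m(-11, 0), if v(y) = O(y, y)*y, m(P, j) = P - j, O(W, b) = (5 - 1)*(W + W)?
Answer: -3168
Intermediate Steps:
f(F) = -7 + F² (f(F) = -2 + (F*F - 1*5) = -2 + (F² - 5) = -2 + (-5 + F²) = -7 + F²)
O(W, b) = 8*W (O(W, b) = 4*(2*W) = 8*W)
v(y) = 8*y² (v(y) = (8*y)*y = 8*y²)
v(f(-1))*m(-11, 0) = (8*(-7 + (-1)²)²)*(-11 - 1*0) = (8*(-7 + 1)²)*(-11 + 0) = (8*(-6)²)*(-11) = (8*36)*(-11) = 288*(-11) = -3168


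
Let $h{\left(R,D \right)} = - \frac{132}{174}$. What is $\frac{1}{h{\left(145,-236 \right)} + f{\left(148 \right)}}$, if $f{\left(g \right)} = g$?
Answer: $\frac{29}{4270} \approx 0.0067916$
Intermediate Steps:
$h{\left(R,D \right)} = - \frac{22}{29}$ ($h{\left(R,D \right)} = \left(-132\right) \frac{1}{174} = - \frac{22}{29}$)
$\frac{1}{h{\left(145,-236 \right)} + f{\left(148 \right)}} = \frac{1}{- \frac{22}{29} + 148} = \frac{1}{\frac{4270}{29}} = \frac{29}{4270}$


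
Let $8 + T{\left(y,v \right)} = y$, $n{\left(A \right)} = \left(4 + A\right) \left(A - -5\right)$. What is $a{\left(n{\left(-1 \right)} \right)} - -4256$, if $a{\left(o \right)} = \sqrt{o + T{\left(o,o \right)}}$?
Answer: $4260$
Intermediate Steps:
$n{\left(A \right)} = \left(4 + A\right) \left(5 + A\right)$ ($n{\left(A \right)} = \left(4 + A\right) \left(A + 5\right) = \left(4 + A\right) \left(5 + A\right)$)
$T{\left(y,v \right)} = -8 + y$
$a{\left(o \right)} = \sqrt{-8 + 2 o}$ ($a{\left(o \right)} = \sqrt{o + \left(-8 + o\right)} = \sqrt{-8 + 2 o}$)
$a{\left(n{\left(-1 \right)} \right)} - -4256 = \sqrt{-8 + 2 \left(20 + \left(-1\right)^{2} + 9 \left(-1\right)\right)} - -4256 = \sqrt{-8 + 2 \left(20 + 1 - 9\right)} + 4256 = \sqrt{-8 + 2 \cdot 12} + 4256 = \sqrt{-8 + 24} + 4256 = \sqrt{16} + 4256 = 4 + 4256 = 4260$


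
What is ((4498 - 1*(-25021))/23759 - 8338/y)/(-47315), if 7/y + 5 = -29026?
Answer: -1150223020687/1573819919 ≈ -730.85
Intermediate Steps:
y = -7/29031 (y = 7/(-5 - 29026) = 7/(-29031) = 7*(-1/29031) = -7/29031 ≈ -0.00024112)
((4498 - 1*(-25021))/23759 - 8338/y)/(-47315) = ((4498 - 1*(-25021))/23759 - 8338/(-7/29031))/(-47315) = ((4498 + 25021)*(1/23759) - 8338*(-29031/7))*(-1/47315) = (29519*(1/23759) + 242060478/7)*(-1/47315) = (29519/23759 + 242060478/7)*(-1/47315) = (5751115103435/166313)*(-1/47315) = -1150223020687/1573819919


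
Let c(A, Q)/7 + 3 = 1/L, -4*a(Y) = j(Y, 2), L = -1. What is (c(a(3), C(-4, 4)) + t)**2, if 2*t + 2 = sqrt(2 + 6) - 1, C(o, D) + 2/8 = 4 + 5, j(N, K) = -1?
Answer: 3489/4 - 59*sqrt(2) ≈ 788.81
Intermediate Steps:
C(o, D) = 35/4 (C(o, D) = -1/4 + (4 + 5) = -1/4 + 9 = 35/4)
t = -3/2 + sqrt(2) (t = -1 + (sqrt(2 + 6) - 1)/2 = -1 + (sqrt(8) - 1)/2 = -1 + (2*sqrt(2) - 1)/2 = -1 + (-1 + 2*sqrt(2))/2 = -1 + (-1/2 + sqrt(2)) = -3/2 + sqrt(2) ≈ -0.085786)
a(Y) = 1/4 (a(Y) = -1/4*(-1) = 1/4)
c(A, Q) = -28 (c(A, Q) = -21 + 7/(-1) = -21 + 7*(-1) = -21 - 7 = -28)
(c(a(3), C(-4, 4)) + t)**2 = (-28 + (-3/2 + sqrt(2)))**2 = (-59/2 + sqrt(2))**2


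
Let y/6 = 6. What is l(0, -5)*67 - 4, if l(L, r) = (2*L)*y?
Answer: -4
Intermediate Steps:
y = 36 (y = 6*6 = 36)
l(L, r) = 72*L (l(L, r) = (2*L)*36 = 72*L)
l(0, -5)*67 - 4 = (72*0)*67 - 4 = 0*67 - 4 = 0 - 4 = -4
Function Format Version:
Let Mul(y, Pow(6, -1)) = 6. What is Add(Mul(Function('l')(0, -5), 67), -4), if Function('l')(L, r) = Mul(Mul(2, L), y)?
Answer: -4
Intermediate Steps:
y = 36 (y = Mul(6, 6) = 36)
Function('l')(L, r) = Mul(72, L) (Function('l')(L, r) = Mul(Mul(2, L), 36) = Mul(72, L))
Add(Mul(Function('l')(0, -5), 67), -4) = Add(Mul(Mul(72, 0), 67), -4) = Add(Mul(0, 67), -4) = Add(0, -4) = -4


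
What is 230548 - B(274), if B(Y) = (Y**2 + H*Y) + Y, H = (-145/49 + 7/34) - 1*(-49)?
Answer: 118724495/833 ≈ 1.4253e+5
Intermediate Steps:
H = 77047/1666 (H = (-145*1/49 + 7*(1/34)) + 49 = (-145/49 + 7/34) + 49 = -4587/1666 + 49 = 77047/1666 ≈ 46.247)
B(Y) = Y**2 + 78713*Y/1666 (B(Y) = (Y**2 + 77047*Y/1666) + Y = Y**2 + 78713*Y/1666)
230548 - B(274) = 230548 - 274*(78713 + 1666*274)/1666 = 230548 - 274*(78713 + 456484)/1666 = 230548 - 274*535197/1666 = 230548 - 1*73321989/833 = 230548 - 73321989/833 = 118724495/833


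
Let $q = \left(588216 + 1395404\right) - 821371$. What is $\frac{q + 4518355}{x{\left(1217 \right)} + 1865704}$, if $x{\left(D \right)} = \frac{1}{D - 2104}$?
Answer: $\frac{5038695748}{1654879447} \approx 3.0448$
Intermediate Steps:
$x{\left(D \right)} = \frac{1}{-2104 + D}$
$q = 1162249$ ($q = 1983620 - 821371 = 1162249$)
$\frac{q + 4518355}{x{\left(1217 \right)} + 1865704} = \frac{1162249 + 4518355}{\frac{1}{-2104 + 1217} + 1865704} = \frac{5680604}{\frac{1}{-887} + 1865704} = \frac{5680604}{- \frac{1}{887} + 1865704} = \frac{5680604}{\frac{1654879447}{887}} = 5680604 \cdot \frac{887}{1654879447} = \frac{5038695748}{1654879447}$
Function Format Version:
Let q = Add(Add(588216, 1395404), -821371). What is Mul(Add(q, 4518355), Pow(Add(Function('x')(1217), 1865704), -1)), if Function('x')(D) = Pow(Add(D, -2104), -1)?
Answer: Rational(5038695748, 1654879447) ≈ 3.0448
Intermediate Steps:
Function('x')(D) = Pow(Add(-2104, D), -1)
q = 1162249 (q = Add(1983620, -821371) = 1162249)
Mul(Add(q, 4518355), Pow(Add(Function('x')(1217), 1865704), -1)) = Mul(Add(1162249, 4518355), Pow(Add(Pow(Add(-2104, 1217), -1), 1865704), -1)) = Mul(5680604, Pow(Add(Pow(-887, -1), 1865704), -1)) = Mul(5680604, Pow(Add(Rational(-1, 887), 1865704), -1)) = Mul(5680604, Pow(Rational(1654879447, 887), -1)) = Mul(5680604, Rational(887, 1654879447)) = Rational(5038695748, 1654879447)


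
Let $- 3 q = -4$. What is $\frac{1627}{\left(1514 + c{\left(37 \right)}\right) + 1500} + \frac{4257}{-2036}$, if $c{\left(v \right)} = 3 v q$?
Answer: $- \frac{5074031}{3218916} \approx -1.5763$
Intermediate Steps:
$q = \frac{4}{3}$ ($q = \left(- \frac{1}{3}\right) \left(-4\right) = \frac{4}{3} \approx 1.3333$)
$c{\left(v \right)} = 4 v$ ($c{\left(v \right)} = 3 v \frac{4}{3} = 4 v$)
$\frac{1627}{\left(1514 + c{\left(37 \right)}\right) + 1500} + \frac{4257}{-2036} = \frac{1627}{\left(1514 + 4 \cdot 37\right) + 1500} + \frac{4257}{-2036} = \frac{1627}{\left(1514 + 148\right) + 1500} + 4257 \left(- \frac{1}{2036}\right) = \frac{1627}{1662 + 1500} - \frac{4257}{2036} = \frac{1627}{3162} - \frac{4257}{2036} = - \frac{5074031}{3218916}$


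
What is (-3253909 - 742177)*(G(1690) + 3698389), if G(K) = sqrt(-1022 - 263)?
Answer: -14779080505454 - 3996086*I*sqrt(1285) ≈ -1.4779e+13 - 1.4325e+8*I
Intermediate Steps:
G(K) = I*sqrt(1285) (G(K) = sqrt(-1285) = I*sqrt(1285))
(-3253909 - 742177)*(G(1690) + 3698389) = (-3253909 - 742177)*(I*sqrt(1285) + 3698389) = -3996086*(3698389 + I*sqrt(1285)) = -14779080505454 - 3996086*I*sqrt(1285)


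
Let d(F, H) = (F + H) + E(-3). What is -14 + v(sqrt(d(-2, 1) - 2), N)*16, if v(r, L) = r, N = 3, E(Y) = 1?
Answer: -14 + 16*I*sqrt(2) ≈ -14.0 + 22.627*I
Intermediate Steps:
d(F, H) = 1 + F + H (d(F, H) = (F + H) + 1 = 1 + F + H)
-14 + v(sqrt(d(-2, 1) - 2), N)*16 = -14 + sqrt((1 - 2 + 1) - 2)*16 = -14 + sqrt(0 - 2)*16 = -14 + sqrt(-2)*16 = -14 + (I*sqrt(2))*16 = -14 + 16*I*sqrt(2)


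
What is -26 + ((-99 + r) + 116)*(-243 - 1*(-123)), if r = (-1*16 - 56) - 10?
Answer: 7774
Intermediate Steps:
r = -82 (r = (-16 - 56) - 10 = -72 - 10 = -82)
-26 + ((-99 + r) + 116)*(-243 - 1*(-123)) = -26 + ((-99 - 82) + 116)*(-243 - 1*(-123)) = -26 + (-181 + 116)*(-243 + 123) = -26 - 65*(-120) = -26 + 7800 = 7774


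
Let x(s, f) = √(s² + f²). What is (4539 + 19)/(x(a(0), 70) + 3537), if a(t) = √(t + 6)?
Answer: 16121646/12505463 - 4558*√4906/12505463 ≈ 1.2636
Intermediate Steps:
a(t) = √(6 + t)
x(s, f) = √(f² + s²)
(4539 + 19)/(x(a(0), 70) + 3537) = (4539 + 19)/(√(70² + (√(6 + 0))²) + 3537) = 4558/(√(4900 + (√6)²) + 3537) = 4558/(√(4900 + 6) + 3537) = 4558/(√4906 + 3537) = 4558/(3537 + √4906)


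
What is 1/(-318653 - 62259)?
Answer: -1/380912 ≈ -2.6253e-6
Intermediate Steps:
1/(-318653 - 62259) = 1/(-380912) = -1/380912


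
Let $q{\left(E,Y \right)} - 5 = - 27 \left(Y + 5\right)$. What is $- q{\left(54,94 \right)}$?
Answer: $2668$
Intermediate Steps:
$q{\left(E,Y \right)} = -130 - 27 Y$ ($q{\left(E,Y \right)} = 5 - 27 \left(Y + 5\right) = 5 - 27 \left(5 + Y\right) = 5 - \left(135 + 27 Y\right) = -130 - 27 Y$)
$- q{\left(54,94 \right)} = - (-130 - 2538) = \left(-1\right) \left(-2668\right) = 2668$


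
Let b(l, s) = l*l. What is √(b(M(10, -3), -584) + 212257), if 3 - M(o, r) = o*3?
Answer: √212986 ≈ 461.50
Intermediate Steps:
M(o, r) = 3 - 3*o (M(o, r) = 3 - o*3 = 3 - 3*o)
b(l, s) = l²
√(b(M(10, -3), -584) + 212257) = √((3 - 3*10)² + 212257) = √((3 - 30)² + 212257) = √((-27)² + 212257) = √(729 + 212257) = √212986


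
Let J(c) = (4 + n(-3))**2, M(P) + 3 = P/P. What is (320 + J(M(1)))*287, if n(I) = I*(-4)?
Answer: 165312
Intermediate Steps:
M(P) = -2 (M(P) = -3 + P/P = -3 + 1 = -2)
n(I) = -4*I
J(c) = 256 (J(c) = (4 - 4*(-3))**2 = (4 + 12)**2 = 16**2 = 256)
(320 + J(M(1)))*287 = (320 + 256)*287 = 576*287 = 165312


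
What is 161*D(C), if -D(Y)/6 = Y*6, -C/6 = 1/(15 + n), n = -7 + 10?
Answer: 1932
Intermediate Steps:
n = 3
C = -1/3 (C = -6/(15 + 3) = -6/18 = -6*1/18 = -1/3 ≈ -0.33333)
D(Y) = -36*Y (D(Y) = -6*Y*6 = -36*Y)
161*D(C) = 161*(-36*(-1/3)) = 161*12 = 1932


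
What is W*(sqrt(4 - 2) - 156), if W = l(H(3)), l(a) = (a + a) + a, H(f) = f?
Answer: -1404 + 9*sqrt(2) ≈ -1391.3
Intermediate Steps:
l(a) = 3*a (l(a) = 2*a + a = 3*a)
W = 9 (W = 3*3 = 9)
W*(sqrt(4 - 2) - 156) = 9*(sqrt(4 - 2) - 156) = 9*(sqrt(2) - 156) = 9*(-156 + sqrt(2)) = -1404 + 9*sqrt(2)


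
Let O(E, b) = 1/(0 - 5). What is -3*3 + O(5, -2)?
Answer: -46/5 ≈ -9.2000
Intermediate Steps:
O(E, b) = -⅕ (O(E, b) = 1/(-5) = -⅕)
-3*3 + O(5, -2) = -3*3 - ⅕ = -9 - ⅕ = -46/5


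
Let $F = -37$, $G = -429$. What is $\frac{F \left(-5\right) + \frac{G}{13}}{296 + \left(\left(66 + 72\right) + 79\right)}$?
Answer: $\frac{8}{27} \approx 0.2963$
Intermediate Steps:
$\frac{F \left(-5\right) + \frac{G}{13}}{296 + \left(\left(66 + 72\right) + 79\right)} = \frac{\left(-37\right) \left(-5\right) - \frac{429}{13}}{296 + \left(\left(66 + 72\right) + 79\right)} = \frac{185 - 33}{296 + \left(138 + 79\right)} = \frac{185 - 33}{296 + 217} = \frac{152}{513} = 152 \cdot \frac{1}{513} = \frac{8}{27}$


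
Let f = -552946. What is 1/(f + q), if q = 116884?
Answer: -1/436062 ≈ -2.2933e-6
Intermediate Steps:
1/(f + q) = 1/(-552946 + 116884) = 1/(-436062) = -1/436062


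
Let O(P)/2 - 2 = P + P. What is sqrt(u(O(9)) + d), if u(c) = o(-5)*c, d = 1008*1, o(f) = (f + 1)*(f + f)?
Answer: 4*sqrt(163) ≈ 51.069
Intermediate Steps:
o(f) = 2*f*(1 + f) (o(f) = (1 + f)*(2*f) = 2*f*(1 + f))
O(P) = 4 + 4*P (O(P) = 4 + 2*(P + P) = 4 + 2*(2*P) = 4 + 4*P)
d = 1008
u(c) = 40*c (u(c) = (2*(-5)*(1 - 5))*c = (2*(-5)*(-4))*c = 40*c)
sqrt(u(O(9)) + d) = sqrt(40*(4 + 4*9) + 1008) = sqrt(40*(4 + 36) + 1008) = sqrt(40*40 + 1008) = sqrt(1600 + 1008) = sqrt(2608) = 4*sqrt(163)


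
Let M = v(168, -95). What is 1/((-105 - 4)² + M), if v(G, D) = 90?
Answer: 1/11971 ≈ 8.3535e-5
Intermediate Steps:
M = 90
1/((-105 - 4)² + M) = 1/((-105 - 4)² + 90) = 1/((-109)² + 90) = 1/(11881 + 90) = 1/11971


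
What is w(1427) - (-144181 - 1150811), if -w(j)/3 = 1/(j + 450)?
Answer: 2430699981/1877 ≈ 1.2950e+6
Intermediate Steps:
w(j) = -3/(450 + j) (w(j) = -3/(j + 450) = -3/(450 + j))
w(1427) - (-144181 - 1150811) = -3/(450 + 1427) - (-144181 - 1150811) = -3/1877 - 1*(-1294992) = -3*1/1877 + 1294992 = -3/1877 + 1294992 = 2430699981/1877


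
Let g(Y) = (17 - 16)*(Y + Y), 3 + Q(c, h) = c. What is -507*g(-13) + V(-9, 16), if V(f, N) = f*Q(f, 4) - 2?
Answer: 13288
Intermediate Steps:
Q(c, h) = -3 + c
V(f, N) = -2 + f*(-3 + f) (V(f, N) = f*(-3 + f) - 2 = -2 + f*(-3 + f))
g(Y) = 2*Y (g(Y) = 1*(2*Y) = 2*Y)
-507*g(-13) + V(-9, 16) = -1014*(-13) + (-2 - 9*(-3 - 9)) = -507*(-26) + (-2 - 9*(-12)) = 13182 + (-2 + 108) = 13182 + 106 = 13288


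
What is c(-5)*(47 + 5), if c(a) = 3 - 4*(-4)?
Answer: 988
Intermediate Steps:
c(a) = 19 (c(a) = 3 + 16 = 19)
c(-5)*(47 + 5) = 19*(47 + 5) = 19*52 = 988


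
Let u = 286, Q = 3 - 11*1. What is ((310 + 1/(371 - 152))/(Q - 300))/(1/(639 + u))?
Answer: -62799175/67452 ≈ -931.02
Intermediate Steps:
Q = -8 (Q = 3 - 11 = -8)
((310 + 1/(371 - 152))/(Q - 300))/(1/(639 + u)) = ((310 + 1/(371 - 152))/(-8 - 300))/(1/(639 + 286)) = ((310 + 1/219)/(-308))/(1/925) = ((310 + 1/219)*(-1/308))/(1/925) = ((67891/219)*(-1/308))*925 = -67891/67452*925 = -62799175/67452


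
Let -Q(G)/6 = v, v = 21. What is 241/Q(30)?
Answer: -241/126 ≈ -1.9127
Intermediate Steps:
Q(G) = -126 (Q(G) = -6*21 = -126)
241/Q(30) = 241/(-126) = 241*(-1/126) = -241/126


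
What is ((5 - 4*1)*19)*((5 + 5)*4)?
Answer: 760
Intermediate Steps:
((5 - 4*1)*19)*((5 + 5)*4) = ((5 - 4)*19)*(10*4) = (1*19)*40 = 19*40 = 760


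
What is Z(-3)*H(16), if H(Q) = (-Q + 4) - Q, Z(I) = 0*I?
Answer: 0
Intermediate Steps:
Z(I) = 0
H(Q) = 4 - 2*Q (H(Q) = (4 - Q) - Q = 4 - 2*Q)
Z(-3)*H(16) = 0*(4 - 2*16) = 0*(4 - 32) = 0*(-28) = 0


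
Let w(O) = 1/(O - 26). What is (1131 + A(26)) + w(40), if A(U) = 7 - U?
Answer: 15569/14 ≈ 1112.1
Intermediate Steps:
w(O) = 1/(-26 + O)
(1131 + A(26)) + w(40) = (1131 + (7 - 1*26)) + 1/(-26 + 40) = (1131 + (7 - 26)) + 1/14 = (1131 - 19) + 1/14 = 1112 + 1/14 = 15569/14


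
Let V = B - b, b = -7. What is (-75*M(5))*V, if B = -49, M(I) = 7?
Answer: 22050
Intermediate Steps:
V = -42 (V = -49 - 1*(-7) = -49 + 7 = -42)
(-75*M(5))*V = -75*7*(-42) = -525*(-42) = 22050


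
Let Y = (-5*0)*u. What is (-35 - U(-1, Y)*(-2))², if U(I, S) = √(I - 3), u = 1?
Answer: 1209 - 280*I ≈ 1209.0 - 280.0*I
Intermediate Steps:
Y = 0 (Y = -5*0*1 = 0*1 = 0)
U(I, S) = √(-3 + I)
(-35 - U(-1, Y)*(-2))² = (-35 - √(-3 - 1)*(-2))² = (-35 - √(-4)*(-2))² = (-35 - 2*I*(-2))² = (-35 + 4*I)²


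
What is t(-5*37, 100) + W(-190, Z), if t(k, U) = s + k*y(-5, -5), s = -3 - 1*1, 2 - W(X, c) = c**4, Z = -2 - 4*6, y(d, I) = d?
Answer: -456053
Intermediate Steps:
Z = -26 (Z = -2 - 24 = -26)
W(X, c) = 2 - c**4
s = -4 (s = -3 - 1 = -4)
t(k, U) = -4 - 5*k (t(k, U) = -4 + k*(-5) = -4 - 5*k)
t(-5*37, 100) + W(-190, Z) = (-4 - (-25)*37) + (2 - 1*(-26)**4) = (-4 - 5*(-185)) + (2 - 1*456976) = (-4 + 925) + (2 - 456976) = 921 - 456974 = -456053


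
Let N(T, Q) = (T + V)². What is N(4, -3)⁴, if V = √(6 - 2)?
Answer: 1679616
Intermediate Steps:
V = 2 (V = √4 = 2)
N(T, Q) = (2 + T)² (N(T, Q) = (T + 2)² = (2 + T)²)
N(4, -3)⁴ = ((2 + 4)²)⁴ = (6²)⁴ = 36⁴ = 1679616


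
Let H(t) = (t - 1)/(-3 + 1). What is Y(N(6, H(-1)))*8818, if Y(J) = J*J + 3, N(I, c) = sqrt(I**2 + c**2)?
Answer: 352720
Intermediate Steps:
H(t) = 1/2 - t/2 (H(t) = (-1 + t)/(-2) = (-1 + t)*(-1/2) = 1/2 - t/2)
Y(J) = 3 + J**2 (Y(J) = J**2 + 3 = 3 + J**2)
Y(N(6, H(-1)))*8818 = (3 + (sqrt(6**2 + (1/2 - 1/2*(-1))**2))**2)*8818 = (3 + (sqrt(36 + (1/2 + 1/2)**2))**2)*8818 = (3 + (sqrt(36 + 1**2))**2)*8818 = (3 + (sqrt(36 + 1))**2)*8818 = (3 + (sqrt(37))**2)*8818 = (3 + 37)*8818 = 40*8818 = 352720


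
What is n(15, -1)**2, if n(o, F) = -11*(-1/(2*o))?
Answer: 121/900 ≈ 0.13444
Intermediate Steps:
n(o, F) = 11/(2*o) (n(o, F) = -11*(-1/(2*o)) = -(-11)/(2*o) = 11/(2*o))
n(15, -1)**2 = ((11/2)/15)**2 = ((11/2)*(1/15))**2 = (11/30)**2 = 121/900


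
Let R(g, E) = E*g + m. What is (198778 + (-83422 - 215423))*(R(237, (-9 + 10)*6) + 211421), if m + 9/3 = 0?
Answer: -21298260280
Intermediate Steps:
m = -3 (m = -3 + 0 = -3)
R(g, E) = -3 + E*g (R(g, E) = E*g - 3 = -3 + E*g)
(198778 + (-83422 - 215423))*(R(237, (-9 + 10)*6) + 211421) = (198778 + (-83422 - 215423))*((-3 + ((-9 + 10)*6)*237) + 211421) = (198778 - 298845)*((-3 + (1*6)*237) + 211421) = -100067*((-3 + 6*237) + 211421) = -100067*((-3 + 1422) + 211421) = -100067*(1419 + 211421) = -100067*212840 = -21298260280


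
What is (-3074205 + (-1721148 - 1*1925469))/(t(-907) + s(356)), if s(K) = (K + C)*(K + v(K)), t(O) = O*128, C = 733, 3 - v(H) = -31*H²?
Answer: -6720822/4278755479 ≈ -0.0015707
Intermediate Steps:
v(H) = 3 + 31*H² (v(H) = 3 - (-31)*H² = 3 + 31*H²)
t(O) = 128*O
s(K) = (733 + K)*(3 + K + 31*K²) (s(K) = (K + 733)*(K + (3 + 31*K²)) = (733 + K)*(3 + K + 31*K²))
(-3074205 + (-1721148 - 1*1925469))/(t(-907) + s(356)) = (-3074205 + (-1721148 - 1*1925469))/(128*(-907) + (2199 + 31*356³ + 736*356 + 22724*356²)) = (-3074205 + (-1721148 - 1925469))/(-116096 + (2199 + 31*45118016 + 262016 + 22724*126736)) = (-3074205 - 3646617)/(-116096 + (2199 + 1398658496 + 262016 + 2879948864)) = -6720822/(-116096 + 4278871575) = -6720822/4278755479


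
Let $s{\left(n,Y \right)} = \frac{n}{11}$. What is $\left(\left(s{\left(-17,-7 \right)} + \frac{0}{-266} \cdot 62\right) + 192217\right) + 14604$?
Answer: $\frac{2275014}{11} \approx 2.0682 \cdot 10^{5}$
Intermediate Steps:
$s{\left(n,Y \right)} = \frac{n}{11}$ ($s{\left(n,Y \right)} = n \frac{1}{11} = \frac{n}{11}$)
$\left(\left(s{\left(-17,-7 \right)} + \frac{0}{-266} \cdot 62\right) + 192217\right) + 14604 = \left(\left(\frac{1}{11} \left(-17\right) + \frac{0}{-266} \cdot 62\right) + 192217\right) + 14604 = \left(\left(- \frac{17}{11} + 0 \left(- \frac{1}{266}\right) 62\right) + 192217\right) + 14604 = \left(\left(- \frac{17}{11} + 0 \cdot 62\right) + 192217\right) + 14604 = \left(\left(- \frac{17}{11} + 0\right) + 192217\right) + 14604 = \left(- \frac{17}{11} + 192217\right) + 14604 = \frac{2114370}{11} + 14604 = \frac{2275014}{11}$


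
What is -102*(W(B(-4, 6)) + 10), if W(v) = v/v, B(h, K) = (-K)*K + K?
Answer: -1122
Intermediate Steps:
B(h, K) = K - K² (B(h, K) = -K² + K = K - K²)
W(v) = 1
-102*(W(B(-4, 6)) + 10) = -102*(1 + 10) = -102*11 = -1122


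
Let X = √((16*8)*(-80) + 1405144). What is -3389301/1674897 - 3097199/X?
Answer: -1129767/558299 - 442457*√966/5244 ≈ -2624.4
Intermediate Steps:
X = 38*√966 (X = √(128*(-80) + 1405144) = √(-10240 + 1405144) = √1394904 = 38*√966 ≈ 1181.1)
-3389301/1674897 - 3097199/X = -3389301/1674897 - 3097199*√966/36708 = -3389301*1/1674897 - 442457*√966/5244 = -1129767/558299 - 442457*√966/5244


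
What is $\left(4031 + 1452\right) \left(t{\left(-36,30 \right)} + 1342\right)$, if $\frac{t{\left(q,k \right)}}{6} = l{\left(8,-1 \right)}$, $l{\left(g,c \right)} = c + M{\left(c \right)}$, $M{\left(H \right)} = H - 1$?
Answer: $7259492$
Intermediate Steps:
$M{\left(H \right)} = -1 + H$
$l{\left(g,c \right)} = -1 + 2 c$ ($l{\left(g,c \right)} = c + \left(-1 + c\right) = -1 + 2 c$)
$t{\left(q,k \right)} = -18$ ($t{\left(q,k \right)} = 6 \left(-1 + 2 \left(-1\right)\right) = 6 \left(-1 - 2\right) = 6 \left(-3\right) = -18$)
$\left(4031 + 1452\right) \left(t{\left(-36,30 \right)} + 1342\right) = \left(4031 + 1452\right) \left(-18 + 1342\right) = 5483 \cdot 1324 = 7259492$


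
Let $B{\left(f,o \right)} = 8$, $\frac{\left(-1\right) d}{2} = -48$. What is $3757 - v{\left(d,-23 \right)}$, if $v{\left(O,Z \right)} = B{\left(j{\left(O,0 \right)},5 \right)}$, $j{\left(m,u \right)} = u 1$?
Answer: $3749$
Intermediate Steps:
$d = 96$ ($d = \left(-2\right) \left(-48\right) = 96$)
$j{\left(m,u \right)} = u$
$v{\left(O,Z \right)} = 8$
$3757 - v{\left(d,-23 \right)} = 3757 - 8 = 3749$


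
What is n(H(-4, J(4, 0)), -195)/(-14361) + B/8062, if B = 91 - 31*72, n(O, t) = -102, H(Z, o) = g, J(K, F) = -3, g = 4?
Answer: -9974859/38592794 ≈ -0.25846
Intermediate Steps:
H(Z, o) = 4
B = -2141 (B = 91 - 2232 = -2141)
n(H(-4, J(4, 0)), -195)/(-14361) + B/8062 = -102/(-14361) - 2141/8062 = -102*(-1/14361) - 2141*1/8062 = 34/4787 - 2141/8062 = -9974859/38592794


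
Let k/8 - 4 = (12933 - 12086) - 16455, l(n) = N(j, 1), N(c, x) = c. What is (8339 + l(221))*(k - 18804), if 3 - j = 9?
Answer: -1196918788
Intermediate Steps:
j = -6 (j = 3 - 1*9 = 3 - 9 = -6)
l(n) = -6
k = -124832 (k = 32 + 8*((12933 - 12086) - 16455) = 32 + 8*(847 - 16455) = 32 + 8*(-15608) = 32 - 124864 = -124832)
(8339 + l(221))*(k - 18804) = (8339 - 6)*(-124832 - 18804) = 8333*(-143636) = -1196918788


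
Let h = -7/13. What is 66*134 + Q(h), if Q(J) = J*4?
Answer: 114944/13 ≈ 8841.8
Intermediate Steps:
h = -7/13 (h = -7*1/13 = -7/13 ≈ -0.53846)
Q(J) = 4*J
66*134 + Q(h) = 66*134 + 4*(-7/13) = 8844 - 28/13 = 114944/13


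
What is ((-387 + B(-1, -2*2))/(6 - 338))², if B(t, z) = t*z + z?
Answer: 149769/110224 ≈ 1.3588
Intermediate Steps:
B(t, z) = z + t*z
((-387 + B(-1, -2*2))/(6 - 338))² = ((-387 + (-2*2)*(1 - 1))/(6 - 338))² = ((-387 - 4*0)/(-332))² = ((-387 + 0)*(-1/332))² = (-387*(-1/332))² = (387/332)² = 149769/110224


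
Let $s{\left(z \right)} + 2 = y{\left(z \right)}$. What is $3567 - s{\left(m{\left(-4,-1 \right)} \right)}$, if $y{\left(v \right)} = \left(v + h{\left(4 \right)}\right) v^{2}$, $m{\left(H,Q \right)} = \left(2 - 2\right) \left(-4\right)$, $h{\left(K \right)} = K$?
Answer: $3569$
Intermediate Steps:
$m{\left(H,Q \right)} = 0$ ($m{\left(H,Q \right)} = 0 \left(-4\right) = 0$)
$y{\left(v \right)} = v^{2} \left(4 + v\right)$ ($y{\left(v \right)} = \left(v + 4\right) v^{2} = \left(4 + v\right) v^{2} = v^{2} \left(4 + v\right)$)
$s{\left(z \right)} = -2 + z^{2} \left(4 + z\right)$
$3567 - s{\left(m{\left(-4,-1 \right)} \right)} = 3567 - \left(-2 + 0^{2} \left(4 + 0\right)\right) = 3567 - \left(-2 + 0 \cdot 4\right) = 3567 - \left(-2 + 0\right) = 3567 - -2 = 3567 + 2 = 3569$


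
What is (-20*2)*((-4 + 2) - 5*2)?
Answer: 480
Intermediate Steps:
(-20*2)*((-4 + 2) - 5*2) = -40*(-2 - 10) = -40*(-12) = 480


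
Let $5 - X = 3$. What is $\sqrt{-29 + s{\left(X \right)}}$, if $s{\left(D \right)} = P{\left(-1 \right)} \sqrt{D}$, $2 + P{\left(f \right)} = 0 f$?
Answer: $\sqrt{-29 - 2 \sqrt{2}} \approx 5.6417 i$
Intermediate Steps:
$X = 2$ ($X = 5 - 3 = 2$)
$P{\left(f \right)} = -2$ ($P{\left(f \right)} = -2 + 0 f = -2 + 0 = -2$)
$s{\left(D \right)} = - 2 \sqrt{D}$
$\sqrt{-29 + s{\left(X \right)}} = \sqrt{-29 - 2 \sqrt{2}}$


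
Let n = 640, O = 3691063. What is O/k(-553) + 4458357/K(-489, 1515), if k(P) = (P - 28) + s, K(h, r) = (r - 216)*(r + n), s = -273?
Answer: -3442917105619/796880210 ≈ -4320.5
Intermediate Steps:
K(h, r) = (-216 + r)*(640 + r) (K(h, r) = (r - 216)*(r + 640) = (-216 + r)*(640 + r))
k(P) = -301 + P (k(P) = (P - 28) - 273 = (-28 + P) - 273 = -301 + P)
O/k(-553) + 4458357/K(-489, 1515) = 3691063/(-301 - 553) + 4458357/(-138240 + 1515**2 + 424*1515) = 3691063/(-854) + 4458357/(-138240 + 2295225 + 642360) = 3691063*(-1/854) + 4458357/2799345 = -3691063/854 + 4458357*(1/2799345) = -3691063/854 + 1486119/933115 = -3442917105619/796880210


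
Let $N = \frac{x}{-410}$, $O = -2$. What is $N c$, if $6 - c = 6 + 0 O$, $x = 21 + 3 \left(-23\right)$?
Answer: $0$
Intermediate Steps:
$x = -48$ ($x = 21 - 69 = -48$)
$c = 0$ ($c = 6 - \left(6 + 0 \left(-2\right)\right) = 6 - \left(6 + 0\right) = 6 - 6 = 0$)
$N = \frac{24}{205}$ ($N = - \frac{48}{-410} = \left(-48\right) \left(- \frac{1}{410}\right) = \frac{24}{205} \approx 0.11707$)
$N c = \frac{24}{205} \cdot 0 = 0$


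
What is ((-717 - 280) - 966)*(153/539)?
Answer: -300339/539 ≈ -557.21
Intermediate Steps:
((-717 - 280) - 966)*(153/539) = (-997 - 966)*(153*(1/539)) = -1963*153/539 = -300339/539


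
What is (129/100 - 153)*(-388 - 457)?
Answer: 2563899/20 ≈ 1.2820e+5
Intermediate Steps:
(129/100 - 153)*(-388 - 457) = (129*(1/100) - 153)*(-845) = (129/100 - 153)*(-845) = -15171/100*(-845) = 2563899/20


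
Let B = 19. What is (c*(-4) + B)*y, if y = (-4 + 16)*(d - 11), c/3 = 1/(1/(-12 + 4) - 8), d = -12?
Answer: -367356/65 ≈ -5651.6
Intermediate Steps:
c = -24/65 (c = 3/(1/(-12 + 4) - 8) = 3/(1/(-8) - 8) = 3/(-⅛ - 8) = 3/(-65/8) = 3*(-8/65) = -24/65 ≈ -0.36923)
y = -276 (y = (-4 + 16)*(-12 - 11) = 12*(-23) = -276)
(c*(-4) + B)*y = (-24/65*(-4) + 19)*(-276) = (96/65 + 19)*(-276) = (1331/65)*(-276) = -367356/65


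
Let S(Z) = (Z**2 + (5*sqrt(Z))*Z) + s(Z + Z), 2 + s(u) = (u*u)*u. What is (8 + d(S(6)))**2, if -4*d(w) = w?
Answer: 749575/4 + 12975*sqrt(6)/2 ≈ 2.0328e+5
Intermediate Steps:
s(u) = -2 + u**3 (s(u) = -2 + (u*u)*u = -2 + u**2*u = -2 + u**3)
S(Z) = -2 + Z**2 + 5*Z**(3/2) + 8*Z**3 (S(Z) = (Z**2 + (5*sqrt(Z))*Z) + (-2 + (Z + Z)**3) = (Z**2 + 5*Z**(3/2)) + (-2 + (2*Z)**3) = (Z**2 + 5*Z**(3/2)) + (-2 + 8*Z**3) = -2 + Z**2 + 5*Z**(3/2) + 8*Z**3)
d(w) = -w/4
(8 + d(S(6)))**2 = (8 - (-2 + 6**2 + 5*6**(3/2) + 8*6**3)/4)**2 = (8 - (-2 + 36 + 5*(6*sqrt(6)) + 8*216)/4)**2 = (8 - (-2 + 36 + 30*sqrt(6) + 1728)/4)**2 = (8 - (1762 + 30*sqrt(6))/4)**2 = (8 + (-881/2 - 15*sqrt(6)/2))**2 = (-865/2 - 15*sqrt(6)/2)**2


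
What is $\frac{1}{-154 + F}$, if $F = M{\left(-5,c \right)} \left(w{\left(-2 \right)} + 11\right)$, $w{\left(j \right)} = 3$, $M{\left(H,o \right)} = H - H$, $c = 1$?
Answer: $- \frac{1}{154} \approx -0.0064935$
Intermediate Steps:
$M{\left(H,o \right)} = 0$
$F = 0$ ($F = 0 \left(3 + 11\right) = 0 \cdot 14 = 0$)
$\frac{1}{-154 + F} = \frac{1}{-154 + 0} = \frac{1}{-154} = - \frac{1}{154}$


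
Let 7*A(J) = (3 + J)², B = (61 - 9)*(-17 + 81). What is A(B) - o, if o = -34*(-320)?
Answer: 11019401/7 ≈ 1.5742e+6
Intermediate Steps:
B = 3328 (B = 52*64 = 3328)
o = 10880
A(J) = (3 + J)²/7
A(B) - o = (3 + 3328)²/7 - 1*10880 = (⅐)*3331² - 10880 = (⅐)*11095561 - 10880 = 11095561/7 - 10880 = 11019401/7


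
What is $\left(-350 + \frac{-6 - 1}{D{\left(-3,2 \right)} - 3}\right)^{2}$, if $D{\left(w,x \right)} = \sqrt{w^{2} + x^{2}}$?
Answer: $\frac{1009939}{8} + \frac{9947 \sqrt{13}}{8} \approx 1.3073 \cdot 10^{5}$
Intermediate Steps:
$\left(-350 + \frac{-6 - 1}{D{\left(-3,2 \right)} - 3}\right)^{2} = \left(-350 + \frac{-6 - 1}{\sqrt{\left(-3\right)^{2} + 2^{2}} - 3}\right)^{2} = \left(-350 - \frac{7}{\sqrt{9 + 4} - 3}\right)^{2} = \left(-350 - \frac{7}{\sqrt{13} - 3}\right)^{2} = \left(-350 - \frac{7}{-3 + \sqrt{13}}\right)^{2}$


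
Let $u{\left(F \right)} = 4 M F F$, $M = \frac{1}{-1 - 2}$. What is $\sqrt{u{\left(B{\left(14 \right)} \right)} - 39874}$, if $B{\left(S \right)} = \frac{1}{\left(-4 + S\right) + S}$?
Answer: $\frac{i \sqrt{51676707}}{36} \approx 199.68 i$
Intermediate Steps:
$M = - \frac{1}{3}$ ($M = \frac{1}{-3} = - \frac{1}{3} \approx -0.33333$)
$B{\left(S \right)} = \frac{1}{-4 + 2 S}$
$u{\left(F \right)} = - \frac{4 F^{2}}{3}$ ($u{\left(F \right)} = 4 \left(- \frac{1}{3}\right) F F = - \frac{4 F^{2}}{3}$)
$\sqrt{u{\left(B{\left(14 \right)} \right)} - 39874} = \sqrt{- \frac{4 \left(\frac{1}{2 \left(-2 + 14\right)}\right)^{2}}{3} - 39874} = \sqrt{- \frac{4 \left(\frac{1}{2 \cdot 12}\right)^{2}}{3} - 39874} = \sqrt{- \frac{4 \left(\frac{1}{2} \cdot \frac{1}{12}\right)^{2}}{3} - 39874} = \sqrt{- \frac{4}{3 \cdot 576} - 39874} = \sqrt{\left(- \frac{4}{3}\right) \frac{1}{576} - 39874} = \sqrt{- \frac{1}{432} - 39874} = \sqrt{- \frac{17225569}{432}} = \frac{i \sqrt{51676707}}{36}$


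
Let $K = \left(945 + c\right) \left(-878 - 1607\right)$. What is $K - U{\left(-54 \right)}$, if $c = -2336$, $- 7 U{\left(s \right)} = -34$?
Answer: $\frac{24196411}{7} \approx 3.4566 \cdot 10^{6}$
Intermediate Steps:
$U{\left(s \right)} = \frac{34}{7}$ ($U{\left(s \right)} = \left(- \frac{1}{7}\right) \left(-34\right) = \frac{34}{7}$)
$K = 3456635$ ($K = \left(945 - 2336\right) \left(-878 - 1607\right) = \left(-1391\right) \left(-2485\right) = 3456635$)
$K - U{\left(-54 \right)} = 3456635 - \frac{34}{7} = \frac{24196411}{7}$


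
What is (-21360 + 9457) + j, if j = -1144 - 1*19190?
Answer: -32237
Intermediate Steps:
j = -20334 (j = -1144 - 19190 = -20334)
(-21360 + 9457) + j = (-21360 + 9457) - 20334 = -11903 - 20334 = -32237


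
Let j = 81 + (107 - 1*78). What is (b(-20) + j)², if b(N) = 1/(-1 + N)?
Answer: 5331481/441 ≈ 12090.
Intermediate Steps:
j = 110 (j = 81 + (107 - 78) = 81 + 29 = 110)
(b(-20) + j)² = (1/(-1 - 20) + 110)² = (1/(-21) + 110)² = (-1/21 + 110)² = (2309/21)² = 5331481/441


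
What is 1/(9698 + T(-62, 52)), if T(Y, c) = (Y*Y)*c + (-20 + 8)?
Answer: 1/209574 ≈ 4.7716e-6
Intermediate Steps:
T(Y, c) = -12 + c*Y² (T(Y, c) = Y²*c - 12 = c*Y² - 12 = -12 + c*Y²)
1/(9698 + T(-62, 52)) = 1/(9698 + (-12 + 52*(-62)²)) = 1/(9698 + (-12 + 52*3844)) = 1/(9698 + (-12 + 199888)) = 1/(9698 + 199876) = 1/209574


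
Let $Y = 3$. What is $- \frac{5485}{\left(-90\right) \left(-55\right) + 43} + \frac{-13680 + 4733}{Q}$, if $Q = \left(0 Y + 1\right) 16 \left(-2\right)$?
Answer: $\frac{44496851}{159776} \approx 278.5$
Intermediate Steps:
$Q = -32$ ($Q = \left(0 \cdot 3 + 1\right) 16 \left(-2\right) = \left(0 + 1\right) 16 \left(-2\right) = 1 \cdot 16 \left(-2\right) = 16 \left(-2\right) = -32$)
$- \frac{5485}{\left(-90\right) \left(-55\right) + 43} + \frac{-13680 + 4733}{Q} = - \frac{5485}{\left(-90\right) \left(-55\right) + 43} + \frac{-13680 + 4733}{-32} = - \frac{5485}{4950 + 43} - - \frac{8947}{32} = - \frac{5485}{4993} + \frac{8947}{32} = \frac{44496851}{159776}$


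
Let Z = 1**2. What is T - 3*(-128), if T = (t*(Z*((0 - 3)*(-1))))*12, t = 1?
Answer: 420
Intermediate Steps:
Z = 1
T = 36 (T = (1*(1*((0 - 3)*(-1))))*12 = (1*(1*(-3*(-1))))*12 = (1*(1*3))*12 = (1*3)*12 = 3*12 = 36)
T - 3*(-128) = 36 - 3*(-128) = 36 + 384 = 420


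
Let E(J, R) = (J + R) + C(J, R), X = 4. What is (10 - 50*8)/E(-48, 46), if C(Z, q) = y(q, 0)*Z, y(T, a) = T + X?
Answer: 195/1201 ≈ 0.16236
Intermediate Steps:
y(T, a) = 4 + T (y(T, a) = T + 4 = 4 + T)
C(Z, q) = Z*(4 + q) (C(Z, q) = (4 + q)*Z = Z*(4 + q))
E(J, R) = J + R + J*(4 + R) (E(J, R) = (J + R) + J*(4 + R) = J + R + J*(4 + R))
(10 - 50*8)/E(-48, 46) = (10 - 50*8)/(-48 + 46 - 48*(4 + 46)) = (10 - 400)/(-48 + 46 - 48*50) = -390/(-48 + 46 - 2400) = -390/(-2402) = -390*(-1/2402) = 195/1201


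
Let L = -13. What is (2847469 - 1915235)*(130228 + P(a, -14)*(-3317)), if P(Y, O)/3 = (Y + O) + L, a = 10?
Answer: 279106198430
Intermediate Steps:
P(Y, O) = -39 + 3*O + 3*Y (P(Y, O) = 3*((Y + O) - 13) = 3*((O + Y) - 13) = 3*(-13 + O + Y) = -39 + 3*O + 3*Y)
(2847469 - 1915235)*(130228 + P(a, -14)*(-3317)) = (2847469 - 1915235)*(130228 + (-39 + 3*(-14) + 3*10)*(-3317)) = 932234*(130228 + (-39 - 42 + 30)*(-3317)) = 932234*(130228 - 51*(-3317)) = 932234*(130228 + 169167) = 932234*299395 = 279106198430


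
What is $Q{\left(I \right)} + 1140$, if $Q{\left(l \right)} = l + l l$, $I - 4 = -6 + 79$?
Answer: $7146$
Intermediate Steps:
$I = 77$ ($I = 4 + \left(-6 + 79\right) = 4 + 73 = 77$)
$Q{\left(l \right)} = l + l^{2}$
$Q{\left(I \right)} + 1140 = 77 \left(1 + 77\right) + 1140 = 77 \cdot 78 + 1140 = 6006 + 1140 = 7146$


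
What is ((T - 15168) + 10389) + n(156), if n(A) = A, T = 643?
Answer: -3980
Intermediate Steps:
((T - 15168) + 10389) + n(156) = ((643 - 15168) + 10389) + 156 = (-14525 + 10389) + 156 = -4136 + 156 = -3980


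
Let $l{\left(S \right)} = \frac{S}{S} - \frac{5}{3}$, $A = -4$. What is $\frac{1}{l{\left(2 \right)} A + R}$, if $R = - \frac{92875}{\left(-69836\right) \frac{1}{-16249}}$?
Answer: $- \frac{209508}{4526818937} \approx -4.6281 \cdot 10^{-5}$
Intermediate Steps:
$R = - \frac{1509125875}{69836}$ ($R = - \frac{92875}{\left(-69836\right) \left(- \frac{1}{16249}\right)} = - \frac{92875}{\frac{69836}{16249}} = \left(-92875\right) \frac{16249}{69836} = - \frac{1509125875}{69836} \approx -21610.0$)
$l{\left(S \right)} = - \frac{2}{3}$ ($l{\left(S \right)} = 1 - \frac{5}{3} = - \frac{2}{3}$)
$\frac{1}{l{\left(2 \right)} A + R} = \frac{1}{\left(- \frac{2}{3}\right) \left(-4\right) - \frac{1509125875}{69836}} = \frac{1}{\frac{8}{3} - \frac{1509125875}{69836}} = \frac{1}{- \frac{4526818937}{209508}} = - \frac{209508}{4526818937}$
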